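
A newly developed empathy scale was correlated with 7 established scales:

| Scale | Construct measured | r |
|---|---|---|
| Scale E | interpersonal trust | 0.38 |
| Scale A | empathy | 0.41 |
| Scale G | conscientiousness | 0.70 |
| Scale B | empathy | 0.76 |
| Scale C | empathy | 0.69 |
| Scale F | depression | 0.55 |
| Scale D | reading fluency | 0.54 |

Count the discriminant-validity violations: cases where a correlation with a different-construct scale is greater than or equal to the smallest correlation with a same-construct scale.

Convergent (same construct = empathy): Scale A, Scale B, Scale C.
Smallest convergent = 0.41. Discriminant values: 0.38, 0.70, 0.55, 0.54; count ≥ 0.41 → 3.

3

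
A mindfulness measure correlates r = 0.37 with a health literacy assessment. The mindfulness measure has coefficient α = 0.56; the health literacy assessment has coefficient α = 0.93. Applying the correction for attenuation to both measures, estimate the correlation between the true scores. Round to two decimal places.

r_true = r_obs / √(r_xx · r_yy) = 0.37 / √(0.56 × 0.93) = 0.37 / √0.5208 = 0.37 / 0.7217 ≈ 0.51.

0.51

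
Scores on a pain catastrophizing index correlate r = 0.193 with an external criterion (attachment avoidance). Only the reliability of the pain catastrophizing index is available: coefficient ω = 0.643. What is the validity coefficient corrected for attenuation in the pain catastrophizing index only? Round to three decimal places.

Single correction: r_c = r_obs / √r_xx = 0.193 / √0.643 = 0.193 / 0.8019 ≈ 0.241.

0.241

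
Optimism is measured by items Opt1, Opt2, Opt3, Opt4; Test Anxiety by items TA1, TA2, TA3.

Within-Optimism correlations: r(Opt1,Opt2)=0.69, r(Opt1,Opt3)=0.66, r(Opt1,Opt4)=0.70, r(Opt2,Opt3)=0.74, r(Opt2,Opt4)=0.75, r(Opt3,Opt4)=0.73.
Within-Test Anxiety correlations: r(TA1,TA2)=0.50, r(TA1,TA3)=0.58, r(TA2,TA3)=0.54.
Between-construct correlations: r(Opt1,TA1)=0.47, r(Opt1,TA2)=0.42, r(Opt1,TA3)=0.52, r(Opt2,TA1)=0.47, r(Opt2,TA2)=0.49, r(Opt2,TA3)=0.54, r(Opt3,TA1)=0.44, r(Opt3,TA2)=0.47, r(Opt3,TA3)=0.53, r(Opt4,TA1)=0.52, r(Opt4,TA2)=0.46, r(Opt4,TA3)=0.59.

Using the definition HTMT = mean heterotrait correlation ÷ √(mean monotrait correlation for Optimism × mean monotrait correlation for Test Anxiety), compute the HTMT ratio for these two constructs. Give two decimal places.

0.80

Between-construct mean = 5.92/12 = 0.4933.
Mean within-Opt = 4.27/6 = 0.7117; mean within-TA = 1.62/3 = 0.5400.
Geometric mean = √(0.7117 × 0.5400) = 0.6199.
HTMT = 0.4933 / 0.6199 = 0.80.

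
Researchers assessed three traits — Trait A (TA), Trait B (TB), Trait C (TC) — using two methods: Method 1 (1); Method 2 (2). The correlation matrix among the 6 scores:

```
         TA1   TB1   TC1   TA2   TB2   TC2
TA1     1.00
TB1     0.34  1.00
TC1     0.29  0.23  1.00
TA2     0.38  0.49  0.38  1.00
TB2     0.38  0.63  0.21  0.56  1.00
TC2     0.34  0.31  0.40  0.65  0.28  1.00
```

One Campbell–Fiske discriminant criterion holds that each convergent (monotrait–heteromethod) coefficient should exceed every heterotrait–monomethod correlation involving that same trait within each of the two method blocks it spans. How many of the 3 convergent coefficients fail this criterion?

2

Each convergent coefficient versus the relevant comparison correlations:
TA (methods 1·2): 0.38 vs {0.34, 0.56, 0.29, 0.65} → fail.
TB (methods 1·2): 0.63 vs {0.34, 0.56, 0.23, 0.28} → pass.
TC (methods 1·2): 0.40 vs {0.29, 0.65, 0.23, 0.28} → fail.
2 of 3 fail.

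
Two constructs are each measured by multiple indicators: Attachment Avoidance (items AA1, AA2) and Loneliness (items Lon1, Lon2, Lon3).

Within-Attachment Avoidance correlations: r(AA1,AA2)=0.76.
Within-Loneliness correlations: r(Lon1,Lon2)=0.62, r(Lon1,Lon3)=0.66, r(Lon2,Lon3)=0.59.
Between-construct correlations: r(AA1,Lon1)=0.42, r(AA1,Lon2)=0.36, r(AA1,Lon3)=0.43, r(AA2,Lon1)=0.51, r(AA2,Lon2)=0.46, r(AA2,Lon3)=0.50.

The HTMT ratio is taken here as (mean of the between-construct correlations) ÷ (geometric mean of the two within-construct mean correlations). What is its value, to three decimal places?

0.649

Mean heterotrait r = 2.68/6 = 0.4467.
Mean within-AA = 0.76/1 = 0.7600; mean within-Lon = 1.87/3 = 0.6233.
Geometric mean = √(0.7600 × 0.6233) = 0.6883.
HTMT = 0.4467 / 0.6883 = 0.649.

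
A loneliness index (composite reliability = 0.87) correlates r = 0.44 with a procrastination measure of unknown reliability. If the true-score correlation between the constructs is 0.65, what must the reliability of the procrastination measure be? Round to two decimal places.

r_true = r_obs / √(r_xx · r_yy) ⇒ 0.65 = 0.44 / √(0.87 · r_yy).
√(0.87 · r_yy) = 0.44 / 0.65 = 0.6769; 0.87 · r_yy = 0.4582; r_yy = 0.4582 / 0.87 ≈ 0.53.

0.53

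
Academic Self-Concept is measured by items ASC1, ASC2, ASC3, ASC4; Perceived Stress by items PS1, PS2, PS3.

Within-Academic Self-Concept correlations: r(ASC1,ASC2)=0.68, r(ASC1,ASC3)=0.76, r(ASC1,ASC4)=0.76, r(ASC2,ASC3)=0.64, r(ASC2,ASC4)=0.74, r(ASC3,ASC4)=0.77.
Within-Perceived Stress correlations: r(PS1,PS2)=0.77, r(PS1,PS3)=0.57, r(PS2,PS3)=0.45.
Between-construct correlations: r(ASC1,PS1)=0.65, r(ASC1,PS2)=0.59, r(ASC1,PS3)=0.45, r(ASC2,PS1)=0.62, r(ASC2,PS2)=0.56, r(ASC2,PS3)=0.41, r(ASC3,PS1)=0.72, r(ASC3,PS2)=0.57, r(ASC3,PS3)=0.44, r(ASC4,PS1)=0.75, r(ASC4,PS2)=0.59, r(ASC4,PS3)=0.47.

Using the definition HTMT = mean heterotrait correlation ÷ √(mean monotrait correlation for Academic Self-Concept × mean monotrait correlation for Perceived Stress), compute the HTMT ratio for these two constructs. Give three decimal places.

Mean between = 6.82/12 = 0.5683.
Mean within-ASC = 4.35/6 = 0.7250; mean within-PS = 1.79/3 = 0.5967.
Geometric mean = √(0.7250 × 0.5967) = 0.6577.
HTMT = 0.5683 / 0.6577 = 0.864.

0.864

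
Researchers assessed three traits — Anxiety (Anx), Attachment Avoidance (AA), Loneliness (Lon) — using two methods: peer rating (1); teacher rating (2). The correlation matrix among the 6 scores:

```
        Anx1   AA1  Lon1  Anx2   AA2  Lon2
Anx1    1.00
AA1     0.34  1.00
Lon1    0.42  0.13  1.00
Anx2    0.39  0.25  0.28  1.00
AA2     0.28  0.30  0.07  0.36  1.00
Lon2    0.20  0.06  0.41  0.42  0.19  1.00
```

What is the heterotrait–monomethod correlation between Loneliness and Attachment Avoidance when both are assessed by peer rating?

0.13

Different traits, same method: r(Lon1, AA1) = 0.13.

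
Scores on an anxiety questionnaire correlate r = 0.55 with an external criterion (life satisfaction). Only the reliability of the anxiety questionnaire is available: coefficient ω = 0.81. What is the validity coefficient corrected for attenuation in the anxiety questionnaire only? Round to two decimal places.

0.61

Single correction: r_c = r_obs / √r_xx = 0.55 / √0.81 = 0.55 / 0.9000 ≈ 0.61.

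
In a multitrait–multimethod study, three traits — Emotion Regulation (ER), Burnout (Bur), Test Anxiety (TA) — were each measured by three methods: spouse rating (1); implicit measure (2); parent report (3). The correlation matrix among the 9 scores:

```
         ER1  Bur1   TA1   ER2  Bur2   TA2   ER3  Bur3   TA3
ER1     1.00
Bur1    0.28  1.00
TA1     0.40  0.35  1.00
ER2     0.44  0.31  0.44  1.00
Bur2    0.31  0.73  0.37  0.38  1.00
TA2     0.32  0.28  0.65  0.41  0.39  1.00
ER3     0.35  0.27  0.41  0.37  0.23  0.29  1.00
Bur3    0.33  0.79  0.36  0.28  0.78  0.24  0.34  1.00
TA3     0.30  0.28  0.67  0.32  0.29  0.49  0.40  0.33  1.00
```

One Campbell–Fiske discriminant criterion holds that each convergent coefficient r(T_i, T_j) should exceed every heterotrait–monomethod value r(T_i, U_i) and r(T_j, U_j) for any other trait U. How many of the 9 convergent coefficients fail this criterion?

Convergent coefficients and their comparison sets:
ER (methods 1·2): 0.44 vs {0.28, 0.38, 0.40, 0.41} → pass.
ER (methods 1·3): 0.35 vs {0.28, 0.34, 0.40, 0.40} → fail.
ER (methods 2·3): 0.37 vs {0.38, 0.34, 0.41, 0.40} → fail.
Bur (methods 1·2): 0.73 vs {0.28, 0.38, 0.35, 0.39} → pass.
Bur (methods 1·3): 0.79 vs {0.28, 0.34, 0.35, 0.33} → pass.
Bur (methods 2·3): 0.78 vs {0.38, 0.34, 0.39, 0.33} → pass.
TA (methods 1·2): 0.65 vs {0.40, 0.41, 0.35, 0.39} → pass.
TA (methods 1·3): 0.67 vs {0.40, 0.40, 0.35, 0.33} → pass.
TA (methods 2·3): 0.49 vs {0.41, 0.40, 0.39, 0.33} → pass.
2 of 9 fail.

2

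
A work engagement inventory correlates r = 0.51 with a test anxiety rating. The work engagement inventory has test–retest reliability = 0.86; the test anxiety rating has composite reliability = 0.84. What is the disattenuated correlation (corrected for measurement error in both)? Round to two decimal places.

0.60

r_true = r_obs / √(r_xx · r_yy) = 0.51 / √(0.86 × 0.84) = 0.51 / √0.7224 = 0.51 / 0.8499 ≈ 0.60.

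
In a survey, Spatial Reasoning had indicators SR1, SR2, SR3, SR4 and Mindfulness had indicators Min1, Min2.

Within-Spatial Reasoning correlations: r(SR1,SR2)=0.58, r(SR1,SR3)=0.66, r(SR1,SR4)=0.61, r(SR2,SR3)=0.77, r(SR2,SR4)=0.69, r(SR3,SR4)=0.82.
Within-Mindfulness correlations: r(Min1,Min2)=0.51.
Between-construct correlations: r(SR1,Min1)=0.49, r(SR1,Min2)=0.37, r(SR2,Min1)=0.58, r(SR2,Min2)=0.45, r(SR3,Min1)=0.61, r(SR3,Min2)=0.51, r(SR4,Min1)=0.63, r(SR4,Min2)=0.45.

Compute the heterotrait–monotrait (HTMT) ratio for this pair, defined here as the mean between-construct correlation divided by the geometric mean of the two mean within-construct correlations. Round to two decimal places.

Mean between = 4.09/8 = 0.5113.
Mean within-SR = 4.13/6 = 0.6883; mean within-Min = 0.51/1 = 0.5100.
Geometric mean = √(0.6883 × 0.5100) = 0.5925.
HTMT = 0.5113 / 0.5925 = 0.86.

0.86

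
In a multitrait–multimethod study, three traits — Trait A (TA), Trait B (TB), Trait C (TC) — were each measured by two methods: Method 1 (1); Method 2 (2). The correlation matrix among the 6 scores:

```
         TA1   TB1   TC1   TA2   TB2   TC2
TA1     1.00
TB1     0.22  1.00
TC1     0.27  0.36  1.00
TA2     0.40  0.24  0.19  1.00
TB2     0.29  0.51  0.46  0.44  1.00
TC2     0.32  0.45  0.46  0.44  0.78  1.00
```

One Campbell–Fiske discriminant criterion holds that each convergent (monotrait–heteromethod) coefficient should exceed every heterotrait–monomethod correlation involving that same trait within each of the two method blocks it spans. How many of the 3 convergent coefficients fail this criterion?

3

Each convergent coefficient versus the relevant comparison correlations:
TA (methods 1·2): 0.40 vs {0.22, 0.44, 0.27, 0.44} → fail.
TB (methods 1·2): 0.51 vs {0.22, 0.44, 0.36, 0.78} → fail.
TC (methods 1·2): 0.46 vs {0.27, 0.44, 0.36, 0.78} → fail.
3 of 3 fail.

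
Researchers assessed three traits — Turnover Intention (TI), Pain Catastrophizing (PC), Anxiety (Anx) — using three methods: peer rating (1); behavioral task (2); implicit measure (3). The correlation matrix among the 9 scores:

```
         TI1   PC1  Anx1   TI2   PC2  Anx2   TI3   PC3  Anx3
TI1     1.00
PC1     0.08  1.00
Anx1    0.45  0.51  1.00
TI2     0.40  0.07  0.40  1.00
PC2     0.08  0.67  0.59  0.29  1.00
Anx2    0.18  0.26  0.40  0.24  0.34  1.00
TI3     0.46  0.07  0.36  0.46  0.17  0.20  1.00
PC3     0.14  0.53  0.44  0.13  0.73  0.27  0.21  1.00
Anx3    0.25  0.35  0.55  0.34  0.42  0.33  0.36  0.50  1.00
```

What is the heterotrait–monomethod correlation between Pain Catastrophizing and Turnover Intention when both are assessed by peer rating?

Different traits, same method: r(PC1, TI1) = 0.08.

0.08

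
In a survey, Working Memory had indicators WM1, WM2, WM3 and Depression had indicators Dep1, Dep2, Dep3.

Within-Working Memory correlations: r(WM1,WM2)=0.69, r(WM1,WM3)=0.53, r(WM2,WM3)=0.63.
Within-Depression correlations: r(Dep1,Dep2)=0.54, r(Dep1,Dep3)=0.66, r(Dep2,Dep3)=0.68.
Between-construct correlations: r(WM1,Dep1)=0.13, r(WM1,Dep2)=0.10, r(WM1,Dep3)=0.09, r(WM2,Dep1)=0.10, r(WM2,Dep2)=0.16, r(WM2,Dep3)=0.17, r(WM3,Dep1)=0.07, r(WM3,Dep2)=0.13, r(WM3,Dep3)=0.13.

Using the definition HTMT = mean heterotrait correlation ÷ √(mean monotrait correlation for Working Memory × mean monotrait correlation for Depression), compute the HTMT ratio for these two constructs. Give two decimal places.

0.19

Mean heterotrait r = 1.08/9 = 0.1200.
Mean within-WM = 1.85/3 = 0.6167; mean within-Dep = 1.88/3 = 0.6267.
Geometric mean = √(0.6167 × 0.6267) = 0.6217.
HTMT = 0.1200 / 0.6217 = 0.19.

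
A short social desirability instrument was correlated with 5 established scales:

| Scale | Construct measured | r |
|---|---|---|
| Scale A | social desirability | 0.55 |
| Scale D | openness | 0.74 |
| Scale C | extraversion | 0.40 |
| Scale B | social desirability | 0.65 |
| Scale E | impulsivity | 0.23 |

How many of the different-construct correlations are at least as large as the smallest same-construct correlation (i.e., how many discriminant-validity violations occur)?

1

Convergent (same construct = social desirability): Scale A, Scale B.
Smallest convergent = 0.55. Discriminant values: 0.74, 0.40, 0.23; count ≥ 0.55 → 1.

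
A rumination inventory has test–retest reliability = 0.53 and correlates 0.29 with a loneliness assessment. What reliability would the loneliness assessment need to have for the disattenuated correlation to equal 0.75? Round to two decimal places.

0.28

r_true = r_obs / √(r_xx · r_yy) ⇒ 0.75 = 0.29 / √(0.53 · r_yy).
√(0.53 · r_yy) = 0.29 / 0.75 = 0.3867; 0.53 · r_yy = 0.1495; r_yy = 0.1495 / 0.53 ≈ 0.28.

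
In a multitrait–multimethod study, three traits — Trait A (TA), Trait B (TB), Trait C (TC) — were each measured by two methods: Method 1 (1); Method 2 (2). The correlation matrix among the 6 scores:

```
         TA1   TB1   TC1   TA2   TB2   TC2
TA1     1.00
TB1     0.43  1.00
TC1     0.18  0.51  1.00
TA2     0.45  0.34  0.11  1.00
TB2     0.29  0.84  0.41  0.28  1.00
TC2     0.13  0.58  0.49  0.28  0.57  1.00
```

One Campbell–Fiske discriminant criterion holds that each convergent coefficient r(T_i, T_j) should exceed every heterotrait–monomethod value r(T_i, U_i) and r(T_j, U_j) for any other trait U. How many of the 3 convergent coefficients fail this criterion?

1

Checking each validity diagonal entry against its comparison values:
TA (methods 1·2): 0.45 vs {0.43, 0.28, 0.18, 0.28} → pass.
TB (methods 1·2): 0.84 vs {0.43, 0.28, 0.51, 0.57} → pass.
TC (methods 1·2): 0.49 vs {0.18, 0.28, 0.51, 0.57} → fail.
1 of 3 fail.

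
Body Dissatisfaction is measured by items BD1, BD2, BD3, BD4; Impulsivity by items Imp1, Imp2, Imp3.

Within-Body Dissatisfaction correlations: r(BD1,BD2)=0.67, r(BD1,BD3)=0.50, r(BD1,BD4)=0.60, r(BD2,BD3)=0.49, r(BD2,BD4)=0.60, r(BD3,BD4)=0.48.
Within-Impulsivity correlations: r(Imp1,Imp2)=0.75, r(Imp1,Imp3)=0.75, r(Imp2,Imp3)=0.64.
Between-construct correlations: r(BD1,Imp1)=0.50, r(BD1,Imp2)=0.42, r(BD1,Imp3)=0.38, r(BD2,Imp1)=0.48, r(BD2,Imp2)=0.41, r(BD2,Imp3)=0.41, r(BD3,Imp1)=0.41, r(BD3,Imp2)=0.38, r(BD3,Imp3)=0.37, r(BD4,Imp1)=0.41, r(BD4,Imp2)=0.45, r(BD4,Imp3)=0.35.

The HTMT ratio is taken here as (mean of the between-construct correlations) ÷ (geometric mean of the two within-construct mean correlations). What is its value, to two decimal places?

Mean between = 4.97/12 = 0.4142.
Mean within-BD = 3.34/6 = 0.5567; mean within-Imp = 2.14/3 = 0.7133.
Geometric mean = √(0.5567 × 0.7133) = 0.6302.
HTMT = 0.4142 / 0.6302 = 0.66.

0.66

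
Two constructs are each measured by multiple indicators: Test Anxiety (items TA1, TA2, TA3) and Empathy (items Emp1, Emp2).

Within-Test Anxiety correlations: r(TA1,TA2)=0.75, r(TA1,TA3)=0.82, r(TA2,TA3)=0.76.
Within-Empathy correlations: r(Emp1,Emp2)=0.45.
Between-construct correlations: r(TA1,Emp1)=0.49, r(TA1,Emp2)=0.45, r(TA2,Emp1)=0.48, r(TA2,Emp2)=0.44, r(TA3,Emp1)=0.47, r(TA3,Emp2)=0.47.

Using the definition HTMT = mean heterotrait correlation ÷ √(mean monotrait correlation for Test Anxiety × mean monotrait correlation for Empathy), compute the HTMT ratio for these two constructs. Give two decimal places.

0.79

Between-construct mean = 2.80/6 = 0.4667.
Mean within-TA = 2.33/3 = 0.7767; mean within-Emp = 0.45/1 = 0.4500.
Geometric mean = √(0.7767 × 0.4500) = 0.5912.
HTMT = 0.4667 / 0.5912 = 0.79.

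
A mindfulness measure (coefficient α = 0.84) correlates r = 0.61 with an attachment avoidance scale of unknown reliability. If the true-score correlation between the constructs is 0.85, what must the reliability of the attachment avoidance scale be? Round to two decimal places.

r_true = r_obs / √(r_xx · r_yy) ⇒ 0.85 = 0.61 / √(0.84 · r_yy).
√(0.84 · r_yy) = 0.61 / 0.85 = 0.7176; 0.84 · r_yy = 0.5149; r_yy = 0.5149 / 0.84 ≈ 0.61.

0.61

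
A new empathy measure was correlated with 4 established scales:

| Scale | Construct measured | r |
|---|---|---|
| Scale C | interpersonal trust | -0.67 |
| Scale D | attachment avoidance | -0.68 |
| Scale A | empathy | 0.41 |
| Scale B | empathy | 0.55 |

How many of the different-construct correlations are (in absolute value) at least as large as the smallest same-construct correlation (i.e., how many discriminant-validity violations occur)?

Convergent (same construct = empathy): Scale A, Scale B.
Smallest convergent = 0.41. Discriminant |r|: 0.67, 0.68; count ≥ 0.41 → 2.

2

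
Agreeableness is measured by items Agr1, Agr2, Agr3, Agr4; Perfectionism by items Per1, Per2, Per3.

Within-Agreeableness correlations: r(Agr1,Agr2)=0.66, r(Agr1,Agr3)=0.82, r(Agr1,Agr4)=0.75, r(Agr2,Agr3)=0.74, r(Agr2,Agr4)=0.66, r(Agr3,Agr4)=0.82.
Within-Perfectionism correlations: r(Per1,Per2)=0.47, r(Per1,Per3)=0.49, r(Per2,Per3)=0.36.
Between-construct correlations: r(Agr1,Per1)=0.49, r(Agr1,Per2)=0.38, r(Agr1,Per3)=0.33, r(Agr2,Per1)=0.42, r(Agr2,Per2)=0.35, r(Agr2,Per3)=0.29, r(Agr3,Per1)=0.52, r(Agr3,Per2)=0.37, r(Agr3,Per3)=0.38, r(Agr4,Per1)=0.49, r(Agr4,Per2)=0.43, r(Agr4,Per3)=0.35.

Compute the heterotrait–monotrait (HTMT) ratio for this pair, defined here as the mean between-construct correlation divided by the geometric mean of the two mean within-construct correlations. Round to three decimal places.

0.700

Mean heterotrait r = 4.80/12 = 0.4000.
Mean within-Agr = 4.45/6 = 0.7417; mean within-Per = 1.32/3 = 0.4400.
Geometric mean = √(0.7417 × 0.4400) = 0.5713.
HTMT = 0.4000 / 0.5713 = 0.700.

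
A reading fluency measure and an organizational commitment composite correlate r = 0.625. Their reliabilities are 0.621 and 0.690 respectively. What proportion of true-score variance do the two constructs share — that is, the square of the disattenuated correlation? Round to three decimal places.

Disattenuated r = 0.625 / √(0.621 × 0.690) = 0.625 / 0.6546 = 0.9548.
Shared true-score variance = 0.9548² = 0.9116 ≈ 0.912.

0.912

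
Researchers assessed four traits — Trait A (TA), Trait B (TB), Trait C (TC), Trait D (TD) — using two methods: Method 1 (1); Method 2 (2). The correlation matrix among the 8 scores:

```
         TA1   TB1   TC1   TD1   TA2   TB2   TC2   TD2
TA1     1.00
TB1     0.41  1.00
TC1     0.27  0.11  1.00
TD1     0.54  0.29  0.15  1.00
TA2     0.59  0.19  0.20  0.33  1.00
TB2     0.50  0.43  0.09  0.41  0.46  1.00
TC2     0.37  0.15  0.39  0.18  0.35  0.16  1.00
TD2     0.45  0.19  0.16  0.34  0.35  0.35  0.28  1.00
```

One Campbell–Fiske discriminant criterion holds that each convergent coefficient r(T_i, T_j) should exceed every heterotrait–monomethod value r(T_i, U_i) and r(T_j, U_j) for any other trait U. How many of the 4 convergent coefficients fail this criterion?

2

Convergent coefficients and their comparison sets:
TA (methods 1·2): 0.59 vs {0.41, 0.46, 0.27, 0.35, 0.54, 0.35} → pass.
TB (methods 1·2): 0.43 vs {0.41, 0.46, 0.11, 0.16, 0.29, 0.35} → fail.
TC (methods 1·2): 0.39 vs {0.27, 0.35, 0.11, 0.16, 0.15, 0.28} → pass.
TD (methods 1·2): 0.34 vs {0.54, 0.35, 0.29, 0.35, 0.15, 0.28} → fail.
2 of 4 fail.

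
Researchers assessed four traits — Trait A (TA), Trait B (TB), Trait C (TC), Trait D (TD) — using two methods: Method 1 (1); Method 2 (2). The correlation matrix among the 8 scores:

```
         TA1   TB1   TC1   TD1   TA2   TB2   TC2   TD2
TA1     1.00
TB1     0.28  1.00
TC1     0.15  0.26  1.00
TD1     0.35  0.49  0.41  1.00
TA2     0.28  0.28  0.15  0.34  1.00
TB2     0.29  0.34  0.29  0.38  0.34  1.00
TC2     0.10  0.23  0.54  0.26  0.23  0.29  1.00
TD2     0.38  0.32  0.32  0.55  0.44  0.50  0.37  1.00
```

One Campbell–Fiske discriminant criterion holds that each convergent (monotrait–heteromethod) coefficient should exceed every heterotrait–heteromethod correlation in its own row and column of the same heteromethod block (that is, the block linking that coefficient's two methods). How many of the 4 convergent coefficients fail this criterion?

2

Convergent coefficients and their comparison sets:
TA (methods 1·2): 0.28 vs {0.29, 0.28, 0.10, 0.15, 0.38, 0.34} → fail.
TB (methods 1·2): 0.34 vs {0.28, 0.29, 0.23, 0.29, 0.32, 0.38} → fail.
TC (methods 1·2): 0.54 vs {0.15, 0.10, 0.29, 0.23, 0.32, 0.26} → pass.
TD (methods 1·2): 0.55 vs {0.34, 0.38, 0.38, 0.32, 0.26, 0.32} → pass.
2 of 4 fail.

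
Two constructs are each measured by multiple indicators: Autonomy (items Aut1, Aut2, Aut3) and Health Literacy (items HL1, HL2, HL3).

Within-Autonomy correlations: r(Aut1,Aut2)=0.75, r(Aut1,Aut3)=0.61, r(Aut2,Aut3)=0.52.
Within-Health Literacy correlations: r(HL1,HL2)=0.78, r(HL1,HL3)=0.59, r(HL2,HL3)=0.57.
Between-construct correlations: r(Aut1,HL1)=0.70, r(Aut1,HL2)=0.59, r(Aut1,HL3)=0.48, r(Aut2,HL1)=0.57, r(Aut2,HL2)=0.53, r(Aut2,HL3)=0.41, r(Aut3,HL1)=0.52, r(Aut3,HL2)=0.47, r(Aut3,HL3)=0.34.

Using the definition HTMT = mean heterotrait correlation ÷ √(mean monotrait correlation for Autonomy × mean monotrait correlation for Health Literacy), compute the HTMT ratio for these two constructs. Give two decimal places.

Mean between = 4.61/9 = 0.5122.
Mean within-Aut = 1.88/3 = 0.6267; mean within-HL = 1.94/3 = 0.6467.
Geometric mean = √(0.6267 × 0.6467) = 0.6366.
HTMT = 0.5122 / 0.6366 = 0.80.

0.80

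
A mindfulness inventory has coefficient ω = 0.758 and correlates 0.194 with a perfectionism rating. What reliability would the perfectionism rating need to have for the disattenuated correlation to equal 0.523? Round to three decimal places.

r_true = r_obs / √(r_xx · r_yy) ⇒ 0.523 = 0.194 / √(0.758 · r_yy).
√(0.758 · r_yy) = 0.194 / 0.523 = 0.3709; 0.758 · r_yy = 0.1376; r_yy = 0.1376 / 0.758 ≈ 0.182.

0.182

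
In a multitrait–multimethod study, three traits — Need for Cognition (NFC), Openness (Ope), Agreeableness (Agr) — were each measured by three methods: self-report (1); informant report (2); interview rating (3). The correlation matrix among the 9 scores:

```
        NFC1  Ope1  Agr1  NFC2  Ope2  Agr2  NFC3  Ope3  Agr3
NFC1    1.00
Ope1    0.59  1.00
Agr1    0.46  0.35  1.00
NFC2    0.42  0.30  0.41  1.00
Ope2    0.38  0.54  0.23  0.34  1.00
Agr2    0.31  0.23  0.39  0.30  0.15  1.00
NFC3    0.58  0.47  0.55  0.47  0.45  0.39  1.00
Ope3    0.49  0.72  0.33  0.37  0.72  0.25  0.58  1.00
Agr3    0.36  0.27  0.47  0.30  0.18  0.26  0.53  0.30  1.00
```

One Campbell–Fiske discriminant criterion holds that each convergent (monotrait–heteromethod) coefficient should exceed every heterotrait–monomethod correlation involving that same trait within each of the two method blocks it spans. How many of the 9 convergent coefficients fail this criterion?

7

Checking each validity diagonal entry against its comparison values:
NFC (methods 1·2): 0.42 vs {0.59, 0.34, 0.46, 0.30} → fail.
NFC (methods 1·3): 0.58 vs {0.59, 0.58, 0.46, 0.53} → fail.
NFC (methods 2·3): 0.47 vs {0.34, 0.58, 0.30, 0.53} → fail.
Ope (methods 1·2): 0.54 vs {0.59, 0.34, 0.35, 0.15} → fail.
Ope (methods 1·3): 0.72 vs {0.59, 0.58, 0.35, 0.30} → pass.
Ope (methods 2·3): 0.72 vs {0.34, 0.58, 0.15, 0.30} → pass.
Agr (methods 1·2): 0.39 vs {0.46, 0.30, 0.35, 0.15} → fail.
Agr (methods 1·3): 0.47 vs {0.46, 0.53, 0.35, 0.30} → fail.
Agr (methods 2·3): 0.26 vs {0.30, 0.53, 0.15, 0.30} → fail.
7 of 9 fail.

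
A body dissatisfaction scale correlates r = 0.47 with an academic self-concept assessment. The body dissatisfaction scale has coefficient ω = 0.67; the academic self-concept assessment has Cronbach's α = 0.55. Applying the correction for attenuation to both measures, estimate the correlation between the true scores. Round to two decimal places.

0.77

r_true = r_obs / √(r_xx · r_yy) = 0.47 / √(0.67 × 0.55) = 0.47 / √0.3685 = 0.47 / 0.6070 ≈ 0.77.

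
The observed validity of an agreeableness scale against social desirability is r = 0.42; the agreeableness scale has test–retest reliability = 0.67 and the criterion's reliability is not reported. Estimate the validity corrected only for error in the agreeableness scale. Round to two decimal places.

Single correction: r_c = r_obs / √r_xx = 0.42 / √0.67 = 0.42 / 0.8185 ≈ 0.51.

0.51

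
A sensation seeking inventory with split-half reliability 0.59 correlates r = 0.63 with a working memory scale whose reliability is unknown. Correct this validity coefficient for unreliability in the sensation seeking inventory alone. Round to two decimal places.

Single correction: r_c = r_obs / √r_xx = 0.63 / √0.59 = 0.63 / 0.7681 ≈ 0.82.

0.82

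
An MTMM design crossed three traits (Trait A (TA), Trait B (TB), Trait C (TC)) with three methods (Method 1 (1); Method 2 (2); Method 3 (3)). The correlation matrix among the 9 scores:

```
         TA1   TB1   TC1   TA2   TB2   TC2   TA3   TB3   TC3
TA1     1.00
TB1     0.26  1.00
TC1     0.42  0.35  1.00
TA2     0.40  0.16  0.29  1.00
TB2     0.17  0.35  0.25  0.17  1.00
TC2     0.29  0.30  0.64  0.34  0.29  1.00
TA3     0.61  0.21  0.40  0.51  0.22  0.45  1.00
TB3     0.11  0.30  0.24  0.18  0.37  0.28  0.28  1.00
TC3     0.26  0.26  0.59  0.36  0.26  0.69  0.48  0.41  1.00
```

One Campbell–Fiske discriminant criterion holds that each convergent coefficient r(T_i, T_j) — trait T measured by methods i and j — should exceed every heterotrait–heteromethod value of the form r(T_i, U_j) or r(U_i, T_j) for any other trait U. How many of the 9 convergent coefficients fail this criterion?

0

Each convergent coefficient versus the relevant comparison correlations:
TA (methods 1·2): 0.40 vs {0.17, 0.16, 0.29, 0.29} → pass.
TA (methods 1·3): 0.61 vs {0.11, 0.21, 0.26, 0.40} → pass.
TA (methods 2·3): 0.51 vs {0.18, 0.22, 0.36, 0.45} → pass.
TB (methods 1·2): 0.35 vs {0.16, 0.17, 0.30, 0.25} → pass.
TB (methods 1·3): 0.30 vs {0.21, 0.11, 0.26, 0.24} → pass.
TB (methods 2·3): 0.37 vs {0.22, 0.18, 0.26, 0.28} → pass.
TC (methods 1·2): 0.64 vs {0.29, 0.29, 0.25, 0.30} → pass.
TC (methods 1·3): 0.59 vs {0.40, 0.26, 0.24, 0.26} → pass.
TC (methods 2·3): 0.69 vs {0.45, 0.36, 0.28, 0.26} → pass.
0 of 9 fail.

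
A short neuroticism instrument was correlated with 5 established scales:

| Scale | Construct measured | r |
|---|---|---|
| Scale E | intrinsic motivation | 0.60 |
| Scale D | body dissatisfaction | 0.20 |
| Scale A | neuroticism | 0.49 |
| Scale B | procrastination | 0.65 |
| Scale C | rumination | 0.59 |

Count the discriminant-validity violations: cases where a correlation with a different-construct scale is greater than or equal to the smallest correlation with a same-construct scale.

3

Convergent (same construct = neuroticism): Scale A.
Smallest convergent = 0.49. Discriminant values: 0.60, 0.20, 0.65, 0.59; count ≥ 0.49 → 3.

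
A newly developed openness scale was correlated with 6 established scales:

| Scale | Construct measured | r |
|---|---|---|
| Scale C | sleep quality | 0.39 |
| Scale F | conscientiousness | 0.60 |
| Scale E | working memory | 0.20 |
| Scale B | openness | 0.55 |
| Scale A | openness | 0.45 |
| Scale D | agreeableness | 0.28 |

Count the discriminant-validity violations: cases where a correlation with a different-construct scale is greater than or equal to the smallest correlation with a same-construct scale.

Convergent (same construct = openness): Scale B, Scale A.
Smallest convergent = 0.45. Discriminant values: 0.39, 0.60, 0.20, 0.28; count ≥ 0.45 → 1.

1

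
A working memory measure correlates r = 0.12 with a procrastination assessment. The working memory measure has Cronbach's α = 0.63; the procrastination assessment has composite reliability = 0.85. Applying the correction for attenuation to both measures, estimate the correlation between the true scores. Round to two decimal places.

r_true = r_obs / √(r_xx · r_yy) = 0.12 / √(0.63 × 0.85) = 0.12 / √0.5355 = 0.12 / 0.7318 ≈ 0.16.

0.16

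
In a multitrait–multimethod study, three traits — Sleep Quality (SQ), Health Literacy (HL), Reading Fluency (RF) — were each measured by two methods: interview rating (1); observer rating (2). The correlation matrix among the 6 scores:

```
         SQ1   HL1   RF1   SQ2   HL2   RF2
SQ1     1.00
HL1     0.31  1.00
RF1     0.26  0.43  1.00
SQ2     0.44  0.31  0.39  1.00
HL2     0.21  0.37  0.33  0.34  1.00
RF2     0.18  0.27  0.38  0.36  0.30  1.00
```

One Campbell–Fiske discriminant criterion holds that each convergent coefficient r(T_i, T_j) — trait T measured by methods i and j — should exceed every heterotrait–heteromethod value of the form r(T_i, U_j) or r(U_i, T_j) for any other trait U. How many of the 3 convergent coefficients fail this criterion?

Convergent coefficients and their comparison sets:
SQ (methods 1·2): 0.44 vs {0.21, 0.31, 0.18, 0.39} → pass.
HL (methods 1·2): 0.37 vs {0.31, 0.21, 0.27, 0.33} → pass.
RF (methods 1·2): 0.38 vs {0.39, 0.18, 0.33, 0.27} → fail.
1 of 3 fail.

1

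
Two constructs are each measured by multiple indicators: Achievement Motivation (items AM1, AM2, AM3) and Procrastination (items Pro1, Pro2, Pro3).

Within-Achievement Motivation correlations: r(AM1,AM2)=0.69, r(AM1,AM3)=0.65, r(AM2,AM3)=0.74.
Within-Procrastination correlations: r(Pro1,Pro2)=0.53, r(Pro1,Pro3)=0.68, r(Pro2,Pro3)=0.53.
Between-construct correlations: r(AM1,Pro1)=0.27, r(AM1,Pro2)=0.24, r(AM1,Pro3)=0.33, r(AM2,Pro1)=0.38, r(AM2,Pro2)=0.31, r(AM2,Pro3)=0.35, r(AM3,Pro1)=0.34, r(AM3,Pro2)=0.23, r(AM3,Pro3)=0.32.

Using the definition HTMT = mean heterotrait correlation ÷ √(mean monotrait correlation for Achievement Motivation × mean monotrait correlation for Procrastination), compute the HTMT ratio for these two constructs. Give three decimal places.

0.485

Mean heterotrait r = 2.77/9 = 0.3078.
Mean within-AM = 2.08/3 = 0.6933; mean within-Pro = 1.74/3 = 0.5800.
Geometric mean = √(0.6933 × 0.5800) = 0.6341.
HTMT = 0.3078 / 0.6341 = 0.485.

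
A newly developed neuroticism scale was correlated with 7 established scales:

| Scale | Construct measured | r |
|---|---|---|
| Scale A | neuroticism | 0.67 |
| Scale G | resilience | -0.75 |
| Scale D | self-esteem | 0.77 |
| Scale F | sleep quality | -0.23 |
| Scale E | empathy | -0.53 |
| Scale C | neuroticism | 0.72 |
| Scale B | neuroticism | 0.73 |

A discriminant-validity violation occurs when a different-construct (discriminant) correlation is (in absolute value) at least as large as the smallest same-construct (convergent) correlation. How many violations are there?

2

Convergent (same construct = neuroticism): Scale A, Scale C, Scale B.
Smallest convergent = 0.67. Discriminant |r|: 0.75, 0.77, 0.23, 0.53; count ≥ 0.67 → 2.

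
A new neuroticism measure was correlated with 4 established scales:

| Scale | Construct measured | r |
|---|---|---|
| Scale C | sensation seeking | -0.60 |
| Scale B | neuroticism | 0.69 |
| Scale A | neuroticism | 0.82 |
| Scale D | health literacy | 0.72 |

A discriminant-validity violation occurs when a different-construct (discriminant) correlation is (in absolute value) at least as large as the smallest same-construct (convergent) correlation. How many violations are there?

1

Convergent (same construct = neuroticism): Scale B, Scale A.
Smallest convergent = 0.69. Discriminant |r|: 0.60, 0.72; count ≥ 0.69 → 1.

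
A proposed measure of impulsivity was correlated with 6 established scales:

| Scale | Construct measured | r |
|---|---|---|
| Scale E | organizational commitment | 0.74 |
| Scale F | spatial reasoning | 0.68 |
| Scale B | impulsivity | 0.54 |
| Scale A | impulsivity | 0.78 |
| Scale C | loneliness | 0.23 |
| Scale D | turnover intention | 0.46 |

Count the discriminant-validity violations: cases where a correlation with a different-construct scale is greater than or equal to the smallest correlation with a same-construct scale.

2

Convergent (same construct = impulsivity): Scale B, Scale A.
Smallest convergent = 0.54. Discriminant values: 0.74, 0.68, 0.23, 0.46; count ≥ 0.54 → 2.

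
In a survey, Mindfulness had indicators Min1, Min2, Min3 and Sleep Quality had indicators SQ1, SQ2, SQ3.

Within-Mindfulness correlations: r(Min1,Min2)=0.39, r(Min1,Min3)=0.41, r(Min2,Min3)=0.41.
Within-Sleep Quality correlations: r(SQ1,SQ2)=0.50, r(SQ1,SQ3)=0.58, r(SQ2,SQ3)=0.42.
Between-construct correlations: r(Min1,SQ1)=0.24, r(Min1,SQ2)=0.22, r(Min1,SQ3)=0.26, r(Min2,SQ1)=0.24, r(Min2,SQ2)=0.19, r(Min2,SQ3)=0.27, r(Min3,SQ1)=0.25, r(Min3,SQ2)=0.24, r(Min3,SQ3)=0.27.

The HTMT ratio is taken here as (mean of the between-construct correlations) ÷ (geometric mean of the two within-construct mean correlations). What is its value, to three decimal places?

Mean between = 2.18/9 = 0.2422.
Mean within-Min = 1.21/3 = 0.4033; mean within-SQ = 1.50/3 = 0.5000.
Geometric mean = √(0.4033 × 0.5000) = 0.4491.
HTMT = 0.2422 / 0.4491 = 0.539.

0.539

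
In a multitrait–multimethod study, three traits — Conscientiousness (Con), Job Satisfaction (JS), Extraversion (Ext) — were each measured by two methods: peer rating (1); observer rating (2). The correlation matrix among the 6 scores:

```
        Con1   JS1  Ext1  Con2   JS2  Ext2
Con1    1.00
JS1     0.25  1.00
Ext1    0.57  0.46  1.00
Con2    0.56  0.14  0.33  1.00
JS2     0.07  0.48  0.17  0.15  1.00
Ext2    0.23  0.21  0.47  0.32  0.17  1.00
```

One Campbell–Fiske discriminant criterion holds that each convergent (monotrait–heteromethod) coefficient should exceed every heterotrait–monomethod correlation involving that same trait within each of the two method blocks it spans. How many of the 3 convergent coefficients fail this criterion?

Convergent coefficients and their comparison sets:
Con (methods 1·2): 0.56 vs {0.25, 0.15, 0.57, 0.32} → fail.
JS (methods 1·2): 0.48 vs {0.25, 0.15, 0.46, 0.17} → pass.
Ext (methods 1·2): 0.47 vs {0.57, 0.32, 0.46, 0.17} → fail.
2 of 3 fail.

2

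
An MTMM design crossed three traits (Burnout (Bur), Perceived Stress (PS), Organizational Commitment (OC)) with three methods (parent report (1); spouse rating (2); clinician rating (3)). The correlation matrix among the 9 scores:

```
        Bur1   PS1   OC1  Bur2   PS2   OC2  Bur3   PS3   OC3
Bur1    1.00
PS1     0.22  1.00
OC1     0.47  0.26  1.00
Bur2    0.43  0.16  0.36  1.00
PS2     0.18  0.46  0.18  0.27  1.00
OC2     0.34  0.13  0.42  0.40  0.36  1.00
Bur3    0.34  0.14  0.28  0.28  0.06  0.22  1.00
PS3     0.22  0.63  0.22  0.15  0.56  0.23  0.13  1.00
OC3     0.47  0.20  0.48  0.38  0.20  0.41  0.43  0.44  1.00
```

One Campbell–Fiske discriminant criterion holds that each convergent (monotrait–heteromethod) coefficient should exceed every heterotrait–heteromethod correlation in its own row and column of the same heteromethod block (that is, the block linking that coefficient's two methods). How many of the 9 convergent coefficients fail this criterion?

2

Checking each validity diagonal entry against its comparison values:
Bur (methods 1·2): 0.43 vs {0.18, 0.16, 0.34, 0.36} → pass.
Bur (methods 1·3): 0.34 vs {0.22, 0.14, 0.47, 0.28} → fail.
Bur (methods 2·3): 0.28 vs {0.15, 0.06, 0.38, 0.22} → fail.
PS (methods 1·2): 0.46 vs {0.16, 0.18, 0.13, 0.18} → pass.
PS (methods 1·3): 0.63 vs {0.14, 0.22, 0.20, 0.22} → pass.
PS (methods 2·3): 0.56 vs {0.06, 0.15, 0.20, 0.23} → pass.
OC (methods 1·2): 0.42 vs {0.36, 0.34, 0.18, 0.13} → pass.
OC (methods 1·3): 0.48 vs {0.28, 0.47, 0.22, 0.20} → pass.
OC (methods 2·3): 0.41 vs {0.22, 0.38, 0.23, 0.20} → pass.
2 of 9 fail.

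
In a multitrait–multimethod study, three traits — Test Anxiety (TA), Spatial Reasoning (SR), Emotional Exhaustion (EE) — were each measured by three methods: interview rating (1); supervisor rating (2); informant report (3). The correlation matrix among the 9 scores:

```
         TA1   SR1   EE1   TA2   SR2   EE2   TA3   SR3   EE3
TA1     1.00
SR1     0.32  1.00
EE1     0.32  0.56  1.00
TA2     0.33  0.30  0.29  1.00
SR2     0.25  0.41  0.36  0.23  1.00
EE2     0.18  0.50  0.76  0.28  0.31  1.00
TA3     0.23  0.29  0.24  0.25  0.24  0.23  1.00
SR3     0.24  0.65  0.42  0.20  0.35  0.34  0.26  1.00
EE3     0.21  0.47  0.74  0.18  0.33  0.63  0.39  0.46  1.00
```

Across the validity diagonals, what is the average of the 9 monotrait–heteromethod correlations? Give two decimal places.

0.48

Convergent values: 0.33, 0.23, 0.25, 0.41, 0.65, 0.35, 0.76, 0.74, 0.63; mean = 4.35/9 = 0.48.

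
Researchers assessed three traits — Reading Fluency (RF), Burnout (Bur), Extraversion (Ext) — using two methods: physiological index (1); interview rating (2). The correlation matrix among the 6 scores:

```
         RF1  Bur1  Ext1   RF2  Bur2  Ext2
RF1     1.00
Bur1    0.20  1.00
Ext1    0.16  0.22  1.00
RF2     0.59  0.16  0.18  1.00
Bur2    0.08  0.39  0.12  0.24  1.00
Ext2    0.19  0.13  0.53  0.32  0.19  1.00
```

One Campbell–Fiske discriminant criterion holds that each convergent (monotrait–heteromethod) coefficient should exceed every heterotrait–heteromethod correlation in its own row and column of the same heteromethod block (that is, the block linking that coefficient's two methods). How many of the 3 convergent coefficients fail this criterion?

Each convergent coefficient versus the relevant comparison correlations:
RF (methods 1·2): 0.59 vs {0.08, 0.16, 0.19, 0.18} → pass.
Bur (methods 1·2): 0.39 vs {0.16, 0.08, 0.13, 0.12} → pass.
Ext (methods 1·2): 0.53 vs {0.18, 0.19, 0.12, 0.13} → pass.
0 of 3 fail.

0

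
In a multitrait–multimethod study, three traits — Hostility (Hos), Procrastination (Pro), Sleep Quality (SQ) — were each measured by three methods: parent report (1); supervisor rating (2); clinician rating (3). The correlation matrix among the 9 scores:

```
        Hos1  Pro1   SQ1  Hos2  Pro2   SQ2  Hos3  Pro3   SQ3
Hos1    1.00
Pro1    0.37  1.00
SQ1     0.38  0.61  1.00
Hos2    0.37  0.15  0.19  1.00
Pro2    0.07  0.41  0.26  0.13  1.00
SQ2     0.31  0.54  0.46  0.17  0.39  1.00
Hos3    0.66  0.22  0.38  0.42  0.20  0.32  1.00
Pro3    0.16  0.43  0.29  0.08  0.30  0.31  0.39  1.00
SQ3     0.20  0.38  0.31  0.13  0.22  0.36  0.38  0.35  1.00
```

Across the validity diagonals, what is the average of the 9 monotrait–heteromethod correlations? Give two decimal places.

Convergent values: 0.37, 0.66, 0.42, 0.41, 0.43, 0.30, 0.46, 0.31, 0.36; mean = 3.72/9 = 0.41.

0.41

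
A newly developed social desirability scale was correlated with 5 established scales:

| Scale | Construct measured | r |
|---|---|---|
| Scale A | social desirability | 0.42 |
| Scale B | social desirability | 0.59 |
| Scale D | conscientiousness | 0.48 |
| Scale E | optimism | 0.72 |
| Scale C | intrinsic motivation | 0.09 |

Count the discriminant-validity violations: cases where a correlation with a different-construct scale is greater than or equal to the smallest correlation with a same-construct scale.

Convergent (same construct = social desirability): Scale A, Scale B.
Smallest convergent = 0.42. Discriminant values: 0.48, 0.72, 0.09; count ≥ 0.42 → 2.

2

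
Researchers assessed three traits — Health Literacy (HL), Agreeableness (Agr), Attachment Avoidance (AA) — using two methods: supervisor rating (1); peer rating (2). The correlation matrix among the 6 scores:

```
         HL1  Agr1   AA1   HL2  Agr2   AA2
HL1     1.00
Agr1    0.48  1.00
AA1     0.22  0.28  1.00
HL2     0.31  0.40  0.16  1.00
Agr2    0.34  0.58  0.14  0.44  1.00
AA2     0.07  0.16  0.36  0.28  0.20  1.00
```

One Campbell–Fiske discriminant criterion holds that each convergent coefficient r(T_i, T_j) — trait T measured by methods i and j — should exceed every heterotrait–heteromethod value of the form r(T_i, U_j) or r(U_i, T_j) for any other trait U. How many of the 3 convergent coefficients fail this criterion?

1

Each convergent coefficient versus the relevant comparison correlations:
HL (methods 1·2): 0.31 vs {0.34, 0.40, 0.07, 0.16} → fail.
Agr (methods 1·2): 0.58 vs {0.40, 0.34, 0.16, 0.14} → pass.
AA (methods 1·2): 0.36 vs {0.16, 0.07, 0.14, 0.16} → pass.
1 of 3 fail.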